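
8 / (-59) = -8 / 59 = -0.14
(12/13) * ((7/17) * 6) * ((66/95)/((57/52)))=44352/30685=1.45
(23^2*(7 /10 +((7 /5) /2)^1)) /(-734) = -3703 /3670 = -1.01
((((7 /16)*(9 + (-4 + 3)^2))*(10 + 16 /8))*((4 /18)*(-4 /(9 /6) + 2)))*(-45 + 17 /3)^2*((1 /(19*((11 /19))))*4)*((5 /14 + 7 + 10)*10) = -8354400 /11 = -759490.91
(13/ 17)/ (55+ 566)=13/ 10557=0.00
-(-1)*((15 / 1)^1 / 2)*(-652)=-4890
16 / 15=1.07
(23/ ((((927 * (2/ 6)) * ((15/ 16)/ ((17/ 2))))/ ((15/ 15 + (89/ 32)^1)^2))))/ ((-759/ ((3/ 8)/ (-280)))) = 22627/ 1328947200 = 0.00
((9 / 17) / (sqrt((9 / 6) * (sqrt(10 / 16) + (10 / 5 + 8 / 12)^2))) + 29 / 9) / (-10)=-29 / 90-9 * sqrt(6) / (85 * sqrt(9 * sqrt(10) + 256))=-0.34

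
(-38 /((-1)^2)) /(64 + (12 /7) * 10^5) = -133 /600224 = -0.00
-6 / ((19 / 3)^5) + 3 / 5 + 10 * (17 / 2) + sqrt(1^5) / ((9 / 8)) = 9636911698 / 111424455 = 86.49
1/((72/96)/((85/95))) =68/57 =1.19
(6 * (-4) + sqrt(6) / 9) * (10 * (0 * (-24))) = 0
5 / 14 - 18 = -247 / 14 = -17.64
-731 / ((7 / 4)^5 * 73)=-748544 / 1226911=-0.61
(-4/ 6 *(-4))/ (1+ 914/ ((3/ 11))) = 8/ 10057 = 0.00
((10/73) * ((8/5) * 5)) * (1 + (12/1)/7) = 1520/511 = 2.97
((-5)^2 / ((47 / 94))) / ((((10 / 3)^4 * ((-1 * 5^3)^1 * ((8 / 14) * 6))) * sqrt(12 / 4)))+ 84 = 84- 63 * sqrt(3) / 200000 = 84.00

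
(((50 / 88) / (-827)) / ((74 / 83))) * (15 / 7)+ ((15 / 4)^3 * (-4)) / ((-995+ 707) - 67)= 1585963275 / 2676555728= 0.59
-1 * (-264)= 264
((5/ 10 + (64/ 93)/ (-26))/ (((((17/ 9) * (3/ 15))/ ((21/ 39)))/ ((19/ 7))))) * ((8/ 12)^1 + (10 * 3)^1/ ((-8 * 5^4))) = 4311841/ 3562520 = 1.21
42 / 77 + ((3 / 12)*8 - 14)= -126 / 11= -11.45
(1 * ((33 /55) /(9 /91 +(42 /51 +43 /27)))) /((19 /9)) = 0.11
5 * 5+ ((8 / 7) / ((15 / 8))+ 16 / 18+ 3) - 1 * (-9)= 38.50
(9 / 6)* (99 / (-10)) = -14.85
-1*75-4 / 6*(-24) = -59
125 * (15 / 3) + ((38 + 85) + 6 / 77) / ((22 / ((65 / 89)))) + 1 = 94995521 / 150766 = 630.09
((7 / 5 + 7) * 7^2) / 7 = 294 / 5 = 58.80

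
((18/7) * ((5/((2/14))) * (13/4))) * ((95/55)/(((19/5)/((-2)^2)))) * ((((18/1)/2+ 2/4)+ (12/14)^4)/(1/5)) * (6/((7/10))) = 228828.64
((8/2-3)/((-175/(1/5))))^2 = 1/765625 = 0.00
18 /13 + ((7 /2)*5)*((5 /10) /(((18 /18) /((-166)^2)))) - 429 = 3128936 /13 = 240687.38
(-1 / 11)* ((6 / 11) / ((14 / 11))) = -3 / 77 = -0.04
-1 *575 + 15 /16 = -9185 /16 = -574.06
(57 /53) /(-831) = -19 /14681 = -0.00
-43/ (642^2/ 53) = -2279/ 412164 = -0.01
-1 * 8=-8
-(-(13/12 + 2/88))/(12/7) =511/792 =0.65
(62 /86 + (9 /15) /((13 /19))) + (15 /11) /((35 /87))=4.99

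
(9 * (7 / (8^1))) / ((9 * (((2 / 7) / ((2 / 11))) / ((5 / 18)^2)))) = 1225 / 28512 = 0.04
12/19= 0.63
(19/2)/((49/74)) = 703/49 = 14.35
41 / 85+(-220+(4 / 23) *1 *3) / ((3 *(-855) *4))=505213 / 1002915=0.50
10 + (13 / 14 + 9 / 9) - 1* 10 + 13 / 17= 641 / 238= 2.69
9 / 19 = 0.47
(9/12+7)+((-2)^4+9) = 131/4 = 32.75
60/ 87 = 0.69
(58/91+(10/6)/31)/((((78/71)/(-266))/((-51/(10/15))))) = 134135117/10478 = 12801.60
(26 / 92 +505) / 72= 23243 / 3312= 7.02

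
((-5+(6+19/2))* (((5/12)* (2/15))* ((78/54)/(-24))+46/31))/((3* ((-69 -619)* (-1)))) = 1249115/165846528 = 0.01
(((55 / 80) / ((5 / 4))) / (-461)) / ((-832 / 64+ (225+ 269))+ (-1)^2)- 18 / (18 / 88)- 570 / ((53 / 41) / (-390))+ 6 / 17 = 688222388275289 / 4004080040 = 171880.28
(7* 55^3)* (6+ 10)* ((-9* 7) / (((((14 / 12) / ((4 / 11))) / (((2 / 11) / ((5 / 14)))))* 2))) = -93139200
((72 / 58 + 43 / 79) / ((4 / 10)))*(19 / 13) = 388645 / 59566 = 6.52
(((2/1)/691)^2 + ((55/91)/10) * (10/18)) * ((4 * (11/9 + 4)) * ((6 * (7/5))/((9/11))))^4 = 1318297316599219535710208/18555686671348125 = 71045461.15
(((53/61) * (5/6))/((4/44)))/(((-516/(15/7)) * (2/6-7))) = 2915/587552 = 0.00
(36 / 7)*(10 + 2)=432 / 7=61.71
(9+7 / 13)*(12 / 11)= 1488 / 143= 10.41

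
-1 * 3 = -3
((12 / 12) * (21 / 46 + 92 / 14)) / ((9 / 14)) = 2263 / 207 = 10.93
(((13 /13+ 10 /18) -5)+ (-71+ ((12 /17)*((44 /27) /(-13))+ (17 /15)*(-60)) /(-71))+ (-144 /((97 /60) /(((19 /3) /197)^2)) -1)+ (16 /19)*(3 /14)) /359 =-5260230077698781 /25383026780691489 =-0.21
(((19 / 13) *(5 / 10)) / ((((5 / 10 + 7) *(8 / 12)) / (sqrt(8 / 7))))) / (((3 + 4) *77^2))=0.00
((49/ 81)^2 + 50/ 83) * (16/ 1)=8437328/ 544563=15.49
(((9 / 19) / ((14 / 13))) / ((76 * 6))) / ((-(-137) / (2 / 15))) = 13 / 13847960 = 0.00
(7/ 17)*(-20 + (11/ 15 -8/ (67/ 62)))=-187621/ 17085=-10.98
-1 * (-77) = 77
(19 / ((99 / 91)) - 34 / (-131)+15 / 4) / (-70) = -222799 / 726264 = -0.31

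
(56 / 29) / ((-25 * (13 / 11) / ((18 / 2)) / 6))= -33264 / 9425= -3.53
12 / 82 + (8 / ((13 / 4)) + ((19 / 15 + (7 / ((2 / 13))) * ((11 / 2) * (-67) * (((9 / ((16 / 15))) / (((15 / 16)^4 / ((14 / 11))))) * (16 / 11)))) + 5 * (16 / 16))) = -248461301592 / 732875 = -339022.76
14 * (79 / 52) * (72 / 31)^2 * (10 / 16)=895860 / 12493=71.71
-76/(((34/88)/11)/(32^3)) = -1205338112/17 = -70902241.88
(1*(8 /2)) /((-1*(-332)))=1 /83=0.01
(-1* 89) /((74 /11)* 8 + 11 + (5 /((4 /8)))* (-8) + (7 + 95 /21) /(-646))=6640557 /1134092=5.86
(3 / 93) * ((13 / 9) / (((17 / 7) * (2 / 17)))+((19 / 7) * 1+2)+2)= 1483 / 3906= 0.38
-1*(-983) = 983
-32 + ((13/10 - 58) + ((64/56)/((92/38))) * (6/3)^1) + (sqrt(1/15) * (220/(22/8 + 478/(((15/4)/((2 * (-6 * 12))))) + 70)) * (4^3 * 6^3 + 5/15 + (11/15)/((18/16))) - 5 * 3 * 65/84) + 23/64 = -728667/7360 - 328481648 * sqrt(15)/29617569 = -141.96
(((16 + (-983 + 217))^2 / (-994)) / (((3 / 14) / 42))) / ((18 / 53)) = -23187500 / 71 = -326584.51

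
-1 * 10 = -10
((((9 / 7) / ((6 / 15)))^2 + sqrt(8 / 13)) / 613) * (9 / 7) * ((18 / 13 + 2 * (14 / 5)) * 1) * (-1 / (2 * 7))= -827415 / 76534276 - 4086 * sqrt(26) / 25381265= -0.01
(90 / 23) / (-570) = -3 / 437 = -0.01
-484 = -484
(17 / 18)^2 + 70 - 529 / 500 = 707069 / 10125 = 69.83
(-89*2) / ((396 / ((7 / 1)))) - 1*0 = -623 / 198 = -3.15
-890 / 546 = -445 / 273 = -1.63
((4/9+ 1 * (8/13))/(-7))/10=-62/4095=-0.02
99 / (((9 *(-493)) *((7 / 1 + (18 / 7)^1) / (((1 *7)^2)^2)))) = -184877 / 33031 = -5.60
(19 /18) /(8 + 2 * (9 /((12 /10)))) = 19 /414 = 0.05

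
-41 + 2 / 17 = -695 / 17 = -40.88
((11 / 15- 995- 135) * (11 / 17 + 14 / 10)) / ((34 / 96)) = -6527.08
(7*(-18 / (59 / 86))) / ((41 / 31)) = -335916 / 2419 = -138.87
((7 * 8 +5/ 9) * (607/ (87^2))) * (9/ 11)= 308963/ 83259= 3.71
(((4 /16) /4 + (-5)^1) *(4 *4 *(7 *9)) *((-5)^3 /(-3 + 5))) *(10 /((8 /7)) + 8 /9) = 23986375 /8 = 2998296.88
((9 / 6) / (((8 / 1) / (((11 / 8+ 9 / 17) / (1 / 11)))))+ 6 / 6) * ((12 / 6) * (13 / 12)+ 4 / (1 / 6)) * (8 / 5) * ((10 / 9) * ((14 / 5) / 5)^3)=577444273 / 14343750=40.26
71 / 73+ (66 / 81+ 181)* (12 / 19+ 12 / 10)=20845411 / 62415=333.98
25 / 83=0.30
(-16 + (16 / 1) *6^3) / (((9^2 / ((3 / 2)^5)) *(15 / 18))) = 387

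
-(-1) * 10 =10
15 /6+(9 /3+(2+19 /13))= 233 /26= 8.96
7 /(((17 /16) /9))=1008 /17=59.29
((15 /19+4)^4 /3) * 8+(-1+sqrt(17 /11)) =sqrt(187) /11+548208725 /390963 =1403.44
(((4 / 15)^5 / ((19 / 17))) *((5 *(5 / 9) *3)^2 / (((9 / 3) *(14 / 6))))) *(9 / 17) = 1024 / 161595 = 0.01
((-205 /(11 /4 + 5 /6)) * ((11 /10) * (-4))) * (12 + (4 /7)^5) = 2194111392 /722701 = 3035.99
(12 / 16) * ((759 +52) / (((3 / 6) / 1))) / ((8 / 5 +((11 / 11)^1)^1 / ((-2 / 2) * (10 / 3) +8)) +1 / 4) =589.31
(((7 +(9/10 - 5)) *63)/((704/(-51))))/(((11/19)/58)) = -51340527/38720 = -1325.94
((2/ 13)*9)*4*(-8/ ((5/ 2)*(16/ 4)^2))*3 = -216/ 65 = -3.32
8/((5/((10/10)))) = 8/5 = 1.60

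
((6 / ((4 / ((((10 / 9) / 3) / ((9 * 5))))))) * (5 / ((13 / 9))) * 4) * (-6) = -40 / 39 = -1.03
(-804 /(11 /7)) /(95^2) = -5628 /99275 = -0.06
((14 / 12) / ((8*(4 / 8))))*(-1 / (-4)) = 7 / 96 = 0.07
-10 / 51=-0.20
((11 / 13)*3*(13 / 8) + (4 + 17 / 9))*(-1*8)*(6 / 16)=-721 / 24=-30.04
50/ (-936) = -25/ 468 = -0.05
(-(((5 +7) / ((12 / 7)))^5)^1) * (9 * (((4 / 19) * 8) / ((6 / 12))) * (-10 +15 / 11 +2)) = 706700736 / 209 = 3381343.23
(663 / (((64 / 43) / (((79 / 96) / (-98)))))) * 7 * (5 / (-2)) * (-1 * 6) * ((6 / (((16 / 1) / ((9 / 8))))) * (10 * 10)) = -7601212125 / 458752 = -16569.33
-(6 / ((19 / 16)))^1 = -96 / 19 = -5.05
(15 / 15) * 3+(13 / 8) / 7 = 181 / 56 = 3.23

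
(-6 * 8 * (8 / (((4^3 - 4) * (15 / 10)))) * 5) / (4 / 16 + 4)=-256 / 51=-5.02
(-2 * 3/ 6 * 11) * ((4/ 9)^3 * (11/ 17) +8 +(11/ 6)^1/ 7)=-15876443/ 173502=-91.51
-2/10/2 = -1/10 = -0.10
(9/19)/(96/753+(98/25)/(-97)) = 5478075/1007038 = 5.44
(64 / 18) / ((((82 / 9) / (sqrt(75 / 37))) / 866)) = 481.15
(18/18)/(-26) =-1/26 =-0.04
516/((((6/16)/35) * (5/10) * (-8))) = -12040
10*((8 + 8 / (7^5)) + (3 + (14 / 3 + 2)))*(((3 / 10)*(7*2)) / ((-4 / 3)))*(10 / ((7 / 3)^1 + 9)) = -40085775 / 81634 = -491.04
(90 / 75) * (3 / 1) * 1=3.60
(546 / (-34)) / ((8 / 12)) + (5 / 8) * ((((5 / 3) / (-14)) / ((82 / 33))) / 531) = -1997014963 / 82903968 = -24.09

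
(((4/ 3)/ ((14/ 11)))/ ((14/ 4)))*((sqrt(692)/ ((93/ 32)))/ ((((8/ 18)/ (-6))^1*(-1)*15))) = 1408*sqrt(173)/ 7595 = 2.44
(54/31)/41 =54/1271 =0.04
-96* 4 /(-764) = 0.50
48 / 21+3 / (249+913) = 2659 / 1162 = 2.29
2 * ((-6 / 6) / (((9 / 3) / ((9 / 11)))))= -6 / 11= -0.55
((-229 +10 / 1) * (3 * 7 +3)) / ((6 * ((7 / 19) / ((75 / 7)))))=-1248300 / 49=-25475.51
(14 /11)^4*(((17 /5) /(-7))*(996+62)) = -98707168 /73205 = -1348.37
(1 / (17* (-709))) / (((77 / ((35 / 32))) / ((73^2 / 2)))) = -26645 / 8485312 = -0.00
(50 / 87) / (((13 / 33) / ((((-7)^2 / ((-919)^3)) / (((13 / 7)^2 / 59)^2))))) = -225244892950 / 8357209583077823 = -0.00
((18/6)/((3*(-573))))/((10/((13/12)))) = -0.00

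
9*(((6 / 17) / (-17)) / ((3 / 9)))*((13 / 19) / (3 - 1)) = -0.19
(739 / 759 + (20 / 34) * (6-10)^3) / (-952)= 0.04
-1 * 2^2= -4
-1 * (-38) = 38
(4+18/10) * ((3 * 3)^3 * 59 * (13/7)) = 16215147/35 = 463289.91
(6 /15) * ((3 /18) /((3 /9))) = 1 /5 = 0.20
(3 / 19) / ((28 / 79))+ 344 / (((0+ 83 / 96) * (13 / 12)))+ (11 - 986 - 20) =-360076921 / 574028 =-627.28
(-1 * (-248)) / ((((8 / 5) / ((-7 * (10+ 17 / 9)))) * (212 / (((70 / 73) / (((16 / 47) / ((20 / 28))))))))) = -136411625 / 1114272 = -122.42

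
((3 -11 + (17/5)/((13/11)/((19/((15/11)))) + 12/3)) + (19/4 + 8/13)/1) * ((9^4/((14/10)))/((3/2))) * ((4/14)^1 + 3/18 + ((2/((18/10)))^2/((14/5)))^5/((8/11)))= -245138623852192259887/91596680642176164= -2676.28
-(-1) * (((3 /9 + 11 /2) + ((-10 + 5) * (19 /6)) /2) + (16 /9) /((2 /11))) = 277 /36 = 7.69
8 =8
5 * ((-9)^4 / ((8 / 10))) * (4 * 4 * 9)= 5904900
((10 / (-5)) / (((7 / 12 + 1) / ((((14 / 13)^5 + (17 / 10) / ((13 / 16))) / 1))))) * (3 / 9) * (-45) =473285952 / 7054567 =67.09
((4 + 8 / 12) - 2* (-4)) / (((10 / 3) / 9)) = 171 / 5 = 34.20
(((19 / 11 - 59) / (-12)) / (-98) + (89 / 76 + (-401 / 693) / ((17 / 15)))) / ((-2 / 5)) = -32605 / 21318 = -1.53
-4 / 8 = -1 / 2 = -0.50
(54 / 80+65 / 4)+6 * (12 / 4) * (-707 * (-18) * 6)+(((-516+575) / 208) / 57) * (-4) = 40737954187 / 29640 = 1374424.91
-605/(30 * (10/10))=-121/6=-20.17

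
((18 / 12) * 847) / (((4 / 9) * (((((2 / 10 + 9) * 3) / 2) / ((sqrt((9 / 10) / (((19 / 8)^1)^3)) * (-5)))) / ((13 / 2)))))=-1486485 * sqrt(95) / 8303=-1744.97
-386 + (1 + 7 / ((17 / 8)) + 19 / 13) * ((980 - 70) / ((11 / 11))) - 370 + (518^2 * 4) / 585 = 62816012 / 9945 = 6316.34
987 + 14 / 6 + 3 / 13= 989.56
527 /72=7.32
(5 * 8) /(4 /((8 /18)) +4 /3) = 120 /31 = 3.87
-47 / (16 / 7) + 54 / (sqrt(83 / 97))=-329 / 16 + 54 *sqrt(8051) / 83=37.81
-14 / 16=-7 / 8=-0.88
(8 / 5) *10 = 16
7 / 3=2.33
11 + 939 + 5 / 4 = 3805 / 4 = 951.25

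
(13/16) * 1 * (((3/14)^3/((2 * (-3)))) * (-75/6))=2925/175616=0.02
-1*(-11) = 11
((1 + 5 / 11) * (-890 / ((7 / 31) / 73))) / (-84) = 8056280 / 1617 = 4982.24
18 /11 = 1.64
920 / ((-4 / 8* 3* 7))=-1840 / 21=-87.62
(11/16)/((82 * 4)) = 11/5248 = 0.00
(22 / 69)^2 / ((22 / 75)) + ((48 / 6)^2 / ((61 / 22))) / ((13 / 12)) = 27250102 / 1258491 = 21.65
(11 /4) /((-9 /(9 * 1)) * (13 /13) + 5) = 11 /16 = 0.69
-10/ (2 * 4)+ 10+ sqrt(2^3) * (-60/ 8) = 35/ 4 - 15 * sqrt(2) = -12.46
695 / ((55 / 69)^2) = 1093.85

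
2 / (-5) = -2 / 5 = -0.40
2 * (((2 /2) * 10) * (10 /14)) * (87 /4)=2175 /7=310.71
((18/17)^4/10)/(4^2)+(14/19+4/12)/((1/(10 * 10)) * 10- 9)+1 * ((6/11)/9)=-2413455397/46607223630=-0.05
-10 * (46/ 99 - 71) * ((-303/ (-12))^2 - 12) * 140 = 12231248225/ 198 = 61773980.93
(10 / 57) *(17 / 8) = 85 / 228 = 0.37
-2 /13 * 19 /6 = -19 /39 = -0.49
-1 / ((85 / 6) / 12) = -72 / 85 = -0.85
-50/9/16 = -25/72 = -0.35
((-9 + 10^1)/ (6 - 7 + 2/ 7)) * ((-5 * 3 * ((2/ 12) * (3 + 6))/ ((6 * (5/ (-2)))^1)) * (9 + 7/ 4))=-903/ 40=-22.58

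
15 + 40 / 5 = 23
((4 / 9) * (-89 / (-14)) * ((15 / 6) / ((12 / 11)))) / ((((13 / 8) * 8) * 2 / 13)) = 3.24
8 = 8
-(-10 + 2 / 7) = 68 / 7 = 9.71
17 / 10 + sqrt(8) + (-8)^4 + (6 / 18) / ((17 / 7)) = 2 * sqrt(2) + 2089897 / 510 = 4100.67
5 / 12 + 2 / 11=79 / 132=0.60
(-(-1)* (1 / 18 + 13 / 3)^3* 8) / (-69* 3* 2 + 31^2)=493039 / 398763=1.24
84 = 84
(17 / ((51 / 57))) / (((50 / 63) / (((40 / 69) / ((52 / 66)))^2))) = 1158696 / 89401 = 12.96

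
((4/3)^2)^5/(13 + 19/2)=2097152/2657205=0.79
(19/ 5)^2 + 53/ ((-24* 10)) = 17063/ 1200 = 14.22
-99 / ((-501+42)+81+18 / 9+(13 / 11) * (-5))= 1089 / 4201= 0.26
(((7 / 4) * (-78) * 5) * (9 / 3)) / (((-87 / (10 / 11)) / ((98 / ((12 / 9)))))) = 1003275 / 638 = 1572.53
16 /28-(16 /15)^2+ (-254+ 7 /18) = -800659 /3150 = -254.18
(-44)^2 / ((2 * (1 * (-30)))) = -484 / 15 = -32.27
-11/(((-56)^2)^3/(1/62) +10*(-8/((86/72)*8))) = -473/82222051229336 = -0.00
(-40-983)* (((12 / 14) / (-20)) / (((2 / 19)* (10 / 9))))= 524799 / 1400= 374.86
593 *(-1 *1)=-593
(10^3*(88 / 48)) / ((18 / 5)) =13750 / 27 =509.26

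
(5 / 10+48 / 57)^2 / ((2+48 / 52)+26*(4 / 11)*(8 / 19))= 371943 / 1425608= 0.26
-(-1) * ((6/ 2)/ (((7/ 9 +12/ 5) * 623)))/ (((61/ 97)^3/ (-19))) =-2341006245/ 20221510309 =-0.12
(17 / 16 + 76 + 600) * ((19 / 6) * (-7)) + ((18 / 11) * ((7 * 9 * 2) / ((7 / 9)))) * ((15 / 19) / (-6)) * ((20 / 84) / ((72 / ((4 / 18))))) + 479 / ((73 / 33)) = -50551675225 / 3417568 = -14791.71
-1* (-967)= 967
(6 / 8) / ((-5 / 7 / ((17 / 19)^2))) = -6069 / 7220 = -0.84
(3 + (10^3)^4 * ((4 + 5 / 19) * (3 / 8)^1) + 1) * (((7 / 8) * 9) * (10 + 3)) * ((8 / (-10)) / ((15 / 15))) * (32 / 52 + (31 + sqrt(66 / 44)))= -393249937500983934 / 95 - 6219281250015561 * sqrt(6) / 95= -4299831611898745.19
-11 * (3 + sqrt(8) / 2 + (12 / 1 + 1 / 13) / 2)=-2585 / 26 - 11 * sqrt(2)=-114.98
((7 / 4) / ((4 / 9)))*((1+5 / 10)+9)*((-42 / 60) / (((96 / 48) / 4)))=-57.88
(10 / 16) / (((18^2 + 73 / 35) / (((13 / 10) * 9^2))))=0.20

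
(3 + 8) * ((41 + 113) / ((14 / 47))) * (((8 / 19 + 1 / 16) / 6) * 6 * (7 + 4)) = 9195879 / 304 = 30249.60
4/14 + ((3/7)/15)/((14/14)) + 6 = 221/35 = 6.31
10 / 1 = 10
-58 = -58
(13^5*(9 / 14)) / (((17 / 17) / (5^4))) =2088523125 / 14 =149180223.21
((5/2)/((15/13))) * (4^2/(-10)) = -52/15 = -3.47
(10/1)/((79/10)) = 100/79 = 1.27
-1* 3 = -3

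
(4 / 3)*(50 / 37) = 200 / 111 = 1.80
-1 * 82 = -82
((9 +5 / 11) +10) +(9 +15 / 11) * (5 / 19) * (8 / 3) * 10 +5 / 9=9181 / 99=92.74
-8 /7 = -1.14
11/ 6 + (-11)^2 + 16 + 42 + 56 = 1421/ 6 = 236.83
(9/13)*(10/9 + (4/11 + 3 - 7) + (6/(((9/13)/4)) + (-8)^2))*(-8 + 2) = -399.36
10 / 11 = 0.91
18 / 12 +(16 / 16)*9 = 21 / 2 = 10.50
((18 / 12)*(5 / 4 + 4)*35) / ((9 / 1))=245 / 8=30.62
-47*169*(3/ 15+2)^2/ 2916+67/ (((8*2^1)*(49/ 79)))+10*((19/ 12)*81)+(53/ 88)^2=8827261987933/ 6915585600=1276.43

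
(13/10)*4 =26/5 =5.20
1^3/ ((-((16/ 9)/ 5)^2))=-2025/ 256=-7.91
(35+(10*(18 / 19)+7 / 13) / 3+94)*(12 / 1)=392248 / 247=1588.05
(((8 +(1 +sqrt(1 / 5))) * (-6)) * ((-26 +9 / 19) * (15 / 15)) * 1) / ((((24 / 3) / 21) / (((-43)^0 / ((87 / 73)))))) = 148701 * sqrt(5) / 2204 +6691545 / 2204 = 3186.96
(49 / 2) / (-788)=-49 / 1576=-0.03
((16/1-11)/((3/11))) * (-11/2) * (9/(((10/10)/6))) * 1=-5445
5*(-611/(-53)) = 3055/53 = 57.64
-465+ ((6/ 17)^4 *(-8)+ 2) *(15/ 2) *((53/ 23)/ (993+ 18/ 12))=-592187935375/ 1273611729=-464.97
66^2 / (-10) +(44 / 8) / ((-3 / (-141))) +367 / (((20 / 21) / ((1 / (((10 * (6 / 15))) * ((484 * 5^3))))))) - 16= -934596293 / 4840000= -193.10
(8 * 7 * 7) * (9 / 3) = 1176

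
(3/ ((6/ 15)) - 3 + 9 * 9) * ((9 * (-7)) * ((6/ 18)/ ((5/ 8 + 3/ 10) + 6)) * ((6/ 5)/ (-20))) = 21546/ 1385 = 15.56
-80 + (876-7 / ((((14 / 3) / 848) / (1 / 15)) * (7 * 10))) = 139088 / 175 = 794.79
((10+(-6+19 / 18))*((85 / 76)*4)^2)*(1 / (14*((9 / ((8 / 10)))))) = 18785 / 29241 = 0.64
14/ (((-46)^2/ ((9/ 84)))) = 3/ 4232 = 0.00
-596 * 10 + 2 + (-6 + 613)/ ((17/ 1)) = -100679/ 17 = -5922.29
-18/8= -9/4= -2.25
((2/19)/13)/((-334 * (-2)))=1/82498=0.00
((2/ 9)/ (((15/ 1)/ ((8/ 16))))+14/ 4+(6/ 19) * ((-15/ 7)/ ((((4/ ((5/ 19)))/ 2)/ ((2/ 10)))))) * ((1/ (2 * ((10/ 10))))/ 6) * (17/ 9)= 40475623/ 73687320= 0.55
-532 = -532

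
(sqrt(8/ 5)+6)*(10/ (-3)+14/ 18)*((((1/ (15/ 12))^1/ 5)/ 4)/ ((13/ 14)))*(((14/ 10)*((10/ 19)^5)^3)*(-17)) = 122617600000000000*sqrt(10)/ 1776191862495351400983+613088000000000000/ 592063954165117133661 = 0.00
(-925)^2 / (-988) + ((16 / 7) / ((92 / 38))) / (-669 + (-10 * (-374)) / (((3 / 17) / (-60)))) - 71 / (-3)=-511417846984171 / 607131855876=-842.35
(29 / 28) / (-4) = -29 / 112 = -0.26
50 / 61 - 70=-4220 / 61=-69.18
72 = 72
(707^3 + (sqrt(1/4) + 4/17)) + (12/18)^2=108138332719/306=353393244.18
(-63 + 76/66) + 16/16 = -2008/33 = -60.85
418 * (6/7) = 2508/7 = 358.29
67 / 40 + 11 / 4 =177 / 40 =4.42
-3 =-3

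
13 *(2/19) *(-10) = -260/19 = -13.68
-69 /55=-1.25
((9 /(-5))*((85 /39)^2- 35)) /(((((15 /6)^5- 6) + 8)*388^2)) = 0.00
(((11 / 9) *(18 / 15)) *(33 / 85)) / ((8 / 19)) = 1.35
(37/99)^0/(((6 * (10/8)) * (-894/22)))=-22/6705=-0.00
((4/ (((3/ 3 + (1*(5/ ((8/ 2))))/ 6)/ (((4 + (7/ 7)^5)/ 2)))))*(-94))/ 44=-5640/ 319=-17.68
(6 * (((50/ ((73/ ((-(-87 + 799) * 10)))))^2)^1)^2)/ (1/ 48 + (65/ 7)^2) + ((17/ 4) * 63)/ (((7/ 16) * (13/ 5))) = 2946672784631003297653143540/ 74887212251917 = 39348143641914.95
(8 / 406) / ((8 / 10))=5 / 203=0.02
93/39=2.38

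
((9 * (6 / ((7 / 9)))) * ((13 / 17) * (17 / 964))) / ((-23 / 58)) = -91611 / 38801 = -2.36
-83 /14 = -5.93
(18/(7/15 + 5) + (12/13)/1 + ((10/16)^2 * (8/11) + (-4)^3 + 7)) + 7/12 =-51.92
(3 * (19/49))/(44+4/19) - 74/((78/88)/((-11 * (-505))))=-248154723521/535080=-463771.26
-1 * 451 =-451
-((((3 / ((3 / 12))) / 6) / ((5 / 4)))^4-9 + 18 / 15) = 779 / 625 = 1.25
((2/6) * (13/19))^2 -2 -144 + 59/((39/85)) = -733160/42237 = -17.36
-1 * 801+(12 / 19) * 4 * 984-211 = 1473.89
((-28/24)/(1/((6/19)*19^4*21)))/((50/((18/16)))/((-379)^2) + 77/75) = -32586601948425/33191071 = -981788.20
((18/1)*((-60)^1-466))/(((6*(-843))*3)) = 526/843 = 0.62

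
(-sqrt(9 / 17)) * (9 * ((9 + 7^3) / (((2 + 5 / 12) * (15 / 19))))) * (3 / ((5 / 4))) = -8667648 * sqrt(17) / 12325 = -2899.60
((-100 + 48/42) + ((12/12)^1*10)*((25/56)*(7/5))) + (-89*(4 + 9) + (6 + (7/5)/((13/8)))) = -2261797/1820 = -1242.75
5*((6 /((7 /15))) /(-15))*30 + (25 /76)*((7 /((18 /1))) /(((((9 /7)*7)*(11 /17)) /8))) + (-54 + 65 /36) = -85601893 /474012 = -180.59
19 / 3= 6.33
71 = 71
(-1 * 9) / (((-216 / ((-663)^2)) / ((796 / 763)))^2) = -94465939370881 / 2328676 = -40566373.07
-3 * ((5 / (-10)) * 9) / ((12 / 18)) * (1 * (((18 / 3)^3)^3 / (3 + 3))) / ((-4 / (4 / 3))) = -11337408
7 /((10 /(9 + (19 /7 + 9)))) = 29 /2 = 14.50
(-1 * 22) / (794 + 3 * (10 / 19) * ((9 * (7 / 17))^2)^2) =-1586899 / 78753938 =-0.02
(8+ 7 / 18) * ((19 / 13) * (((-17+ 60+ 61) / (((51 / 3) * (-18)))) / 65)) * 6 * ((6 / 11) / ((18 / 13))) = -11476 / 75735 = -0.15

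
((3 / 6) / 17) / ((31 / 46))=23 / 527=0.04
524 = 524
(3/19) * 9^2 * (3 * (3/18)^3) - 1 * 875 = -132973/152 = -874.82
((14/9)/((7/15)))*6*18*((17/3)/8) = 255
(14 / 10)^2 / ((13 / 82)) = 4018 / 325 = 12.36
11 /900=0.01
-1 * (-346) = 346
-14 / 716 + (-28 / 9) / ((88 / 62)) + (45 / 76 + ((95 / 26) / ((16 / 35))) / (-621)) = -15774939007 / 9664608096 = -1.63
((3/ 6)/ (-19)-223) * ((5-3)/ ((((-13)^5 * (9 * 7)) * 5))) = 565/ 148145907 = 0.00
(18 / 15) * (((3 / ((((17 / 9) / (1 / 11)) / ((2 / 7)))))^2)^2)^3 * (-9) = -33198531813531453579264 / 126545225178389194820916141809034884405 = -0.00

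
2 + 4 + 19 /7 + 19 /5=438 /35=12.51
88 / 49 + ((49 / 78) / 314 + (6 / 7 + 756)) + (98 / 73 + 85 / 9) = 202227549103 / 262823652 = 769.44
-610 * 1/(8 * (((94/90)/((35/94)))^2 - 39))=756590625/308902604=2.45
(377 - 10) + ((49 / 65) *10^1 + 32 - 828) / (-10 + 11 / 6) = 295279 / 637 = 463.55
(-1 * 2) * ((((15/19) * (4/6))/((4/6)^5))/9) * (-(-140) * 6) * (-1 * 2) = 28350/19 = 1492.11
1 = 1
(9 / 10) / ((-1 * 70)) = -9 / 700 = -0.01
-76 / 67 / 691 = -76 / 46297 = -0.00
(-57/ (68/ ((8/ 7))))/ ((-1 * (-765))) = -38/ 30345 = -0.00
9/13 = 0.69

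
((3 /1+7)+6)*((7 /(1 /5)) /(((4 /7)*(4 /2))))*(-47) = -23030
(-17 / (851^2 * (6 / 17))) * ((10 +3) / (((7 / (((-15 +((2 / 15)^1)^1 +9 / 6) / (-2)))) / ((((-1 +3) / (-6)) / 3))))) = 0.00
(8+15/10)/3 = 19/6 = 3.17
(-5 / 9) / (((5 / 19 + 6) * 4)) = -95 / 4284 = -0.02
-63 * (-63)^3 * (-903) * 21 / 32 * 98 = -14637446572707 / 16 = -914840410794.19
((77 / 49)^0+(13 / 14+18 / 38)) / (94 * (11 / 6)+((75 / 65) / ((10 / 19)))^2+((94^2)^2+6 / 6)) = 647946 / 21058721297215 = 0.00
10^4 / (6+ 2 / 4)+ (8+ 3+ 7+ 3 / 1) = 20273 / 13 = 1559.46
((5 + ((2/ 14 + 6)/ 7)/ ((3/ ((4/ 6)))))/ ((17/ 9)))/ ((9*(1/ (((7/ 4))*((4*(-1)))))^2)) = 2291/ 153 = 14.97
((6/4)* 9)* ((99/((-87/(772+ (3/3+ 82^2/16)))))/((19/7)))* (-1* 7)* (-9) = -1875459663/4408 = -425467.26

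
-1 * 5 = -5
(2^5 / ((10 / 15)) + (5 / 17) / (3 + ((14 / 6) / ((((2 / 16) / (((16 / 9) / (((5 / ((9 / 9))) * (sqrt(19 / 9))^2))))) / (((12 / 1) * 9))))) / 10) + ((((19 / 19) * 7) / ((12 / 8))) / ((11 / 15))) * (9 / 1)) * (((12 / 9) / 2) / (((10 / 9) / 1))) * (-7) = -2419021381 / 5470685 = -442.18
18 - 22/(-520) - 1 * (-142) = 41611/260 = 160.04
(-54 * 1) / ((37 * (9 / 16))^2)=-512 / 4107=-0.12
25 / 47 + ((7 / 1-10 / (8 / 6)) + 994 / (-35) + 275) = 115917 / 470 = 246.63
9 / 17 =0.53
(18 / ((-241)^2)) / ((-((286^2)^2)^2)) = -9 / 1299967080069100441251968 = -0.00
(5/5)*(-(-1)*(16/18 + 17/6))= 67/18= 3.72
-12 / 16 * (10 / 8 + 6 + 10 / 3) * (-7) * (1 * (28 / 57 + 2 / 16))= 249809 / 7296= 34.24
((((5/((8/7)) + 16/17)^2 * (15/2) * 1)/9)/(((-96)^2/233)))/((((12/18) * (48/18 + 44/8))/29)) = 5886799755/1856110592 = 3.17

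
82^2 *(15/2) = 50430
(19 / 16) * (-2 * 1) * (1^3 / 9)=-19 / 72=-0.26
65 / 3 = 21.67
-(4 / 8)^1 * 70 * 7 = -245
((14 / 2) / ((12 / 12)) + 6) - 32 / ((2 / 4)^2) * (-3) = 397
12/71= 0.17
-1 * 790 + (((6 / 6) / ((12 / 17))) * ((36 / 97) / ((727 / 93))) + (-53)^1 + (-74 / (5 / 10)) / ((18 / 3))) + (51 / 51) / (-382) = -70115061653 / 80814774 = -867.60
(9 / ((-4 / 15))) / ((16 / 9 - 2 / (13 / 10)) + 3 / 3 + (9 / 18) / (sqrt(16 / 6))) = -18322200 / 631733 + 1848015* sqrt(6) / 631733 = -21.84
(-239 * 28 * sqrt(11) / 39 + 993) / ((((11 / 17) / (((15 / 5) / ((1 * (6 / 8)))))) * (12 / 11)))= 5627 -113764 * sqrt(11) / 117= 2402.11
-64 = -64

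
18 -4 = 14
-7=-7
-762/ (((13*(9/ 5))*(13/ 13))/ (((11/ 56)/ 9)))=-6985/ 9828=-0.71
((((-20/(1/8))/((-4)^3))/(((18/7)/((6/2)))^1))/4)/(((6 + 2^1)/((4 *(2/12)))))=35/576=0.06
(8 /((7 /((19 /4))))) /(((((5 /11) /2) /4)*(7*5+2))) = 3344 /1295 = 2.58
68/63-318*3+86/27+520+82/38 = -1535431/3591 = -427.58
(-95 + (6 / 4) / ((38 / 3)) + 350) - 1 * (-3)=19617 / 76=258.12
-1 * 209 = -209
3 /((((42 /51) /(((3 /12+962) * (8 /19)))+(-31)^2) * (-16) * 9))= -21811 /1006099936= -0.00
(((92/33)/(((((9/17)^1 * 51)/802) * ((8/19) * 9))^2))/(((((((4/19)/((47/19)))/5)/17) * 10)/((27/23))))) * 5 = 231906398195/2309472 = 100415.33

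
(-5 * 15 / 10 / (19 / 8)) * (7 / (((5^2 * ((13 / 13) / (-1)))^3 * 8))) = 21 / 118750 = 0.00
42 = 42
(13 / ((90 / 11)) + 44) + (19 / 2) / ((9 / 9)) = 2479 / 45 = 55.09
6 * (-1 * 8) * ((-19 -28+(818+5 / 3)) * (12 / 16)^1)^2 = -16119372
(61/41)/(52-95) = -61/1763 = -0.03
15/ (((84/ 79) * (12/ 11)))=4345/ 336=12.93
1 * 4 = 4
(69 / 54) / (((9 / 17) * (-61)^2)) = 391 / 602802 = 0.00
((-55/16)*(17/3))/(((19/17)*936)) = -15895/853632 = -0.02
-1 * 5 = -5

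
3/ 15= 1/ 5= 0.20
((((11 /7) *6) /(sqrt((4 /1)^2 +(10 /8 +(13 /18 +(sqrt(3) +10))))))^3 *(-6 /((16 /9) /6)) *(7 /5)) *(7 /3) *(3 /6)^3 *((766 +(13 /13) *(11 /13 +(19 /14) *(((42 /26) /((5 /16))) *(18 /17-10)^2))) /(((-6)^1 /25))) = 31114115200377 /(3757 *(36 *sqrt(3) +1007)^(3 /2)) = 236828.58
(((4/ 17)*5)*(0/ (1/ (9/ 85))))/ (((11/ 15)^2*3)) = 0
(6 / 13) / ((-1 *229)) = -6 / 2977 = -0.00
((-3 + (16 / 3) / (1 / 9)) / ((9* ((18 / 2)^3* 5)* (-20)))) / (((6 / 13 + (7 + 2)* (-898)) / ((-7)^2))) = 637 / 1531774800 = 0.00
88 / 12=22 / 3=7.33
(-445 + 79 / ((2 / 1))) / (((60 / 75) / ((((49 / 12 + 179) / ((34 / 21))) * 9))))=-561256605 / 1088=-515860.85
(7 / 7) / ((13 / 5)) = 5 / 13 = 0.38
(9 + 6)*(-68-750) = -12270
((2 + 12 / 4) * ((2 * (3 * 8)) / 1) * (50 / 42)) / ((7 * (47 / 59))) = 51.24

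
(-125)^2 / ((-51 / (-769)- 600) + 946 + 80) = 2403125 / 65529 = 36.67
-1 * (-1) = 1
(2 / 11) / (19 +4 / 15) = 0.01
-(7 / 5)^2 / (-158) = 49 / 3950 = 0.01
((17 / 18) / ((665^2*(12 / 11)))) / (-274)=-187 / 26172644400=-0.00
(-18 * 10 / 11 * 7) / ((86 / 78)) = -103.89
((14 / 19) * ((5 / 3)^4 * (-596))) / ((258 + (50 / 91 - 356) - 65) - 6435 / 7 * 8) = 474565000 / 1052711397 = 0.45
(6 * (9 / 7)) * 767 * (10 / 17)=414180 / 119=3480.50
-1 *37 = -37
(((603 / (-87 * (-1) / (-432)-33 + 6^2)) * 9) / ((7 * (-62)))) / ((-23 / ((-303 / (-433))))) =118395432 / 870924509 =0.14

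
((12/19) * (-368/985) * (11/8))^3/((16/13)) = -181894119264/6554951675875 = -0.03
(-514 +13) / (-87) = 167 / 29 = 5.76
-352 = -352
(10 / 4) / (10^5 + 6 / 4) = 5 / 200003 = 0.00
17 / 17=1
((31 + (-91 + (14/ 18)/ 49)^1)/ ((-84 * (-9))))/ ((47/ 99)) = -41569/ 248724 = -0.17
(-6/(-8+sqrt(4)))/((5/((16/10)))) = 8/25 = 0.32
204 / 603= 68 / 201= 0.34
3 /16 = 0.19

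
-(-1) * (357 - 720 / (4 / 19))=-3063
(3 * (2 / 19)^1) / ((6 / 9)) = 9 / 19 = 0.47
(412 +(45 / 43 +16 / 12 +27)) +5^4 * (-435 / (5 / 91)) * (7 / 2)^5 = -10728042834859 / 4128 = -2598847585.96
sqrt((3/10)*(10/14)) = sqrt(42)/14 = 0.46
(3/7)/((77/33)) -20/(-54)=733/1323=0.55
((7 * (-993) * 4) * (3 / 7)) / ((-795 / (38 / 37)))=15.39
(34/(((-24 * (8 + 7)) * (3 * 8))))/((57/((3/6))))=-0.00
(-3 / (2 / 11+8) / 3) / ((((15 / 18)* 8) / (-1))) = 11 / 600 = 0.02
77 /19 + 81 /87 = 2746 /551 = 4.98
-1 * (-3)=3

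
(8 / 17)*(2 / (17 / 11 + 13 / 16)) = 2816 / 7055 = 0.40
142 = 142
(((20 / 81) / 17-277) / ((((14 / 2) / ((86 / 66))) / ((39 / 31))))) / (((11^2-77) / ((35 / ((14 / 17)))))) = -152291165 / 2430648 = -62.65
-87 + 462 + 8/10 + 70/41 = 77389/205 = 377.51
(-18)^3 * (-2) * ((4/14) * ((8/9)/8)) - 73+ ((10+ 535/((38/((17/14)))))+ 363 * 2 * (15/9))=116613/76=1534.38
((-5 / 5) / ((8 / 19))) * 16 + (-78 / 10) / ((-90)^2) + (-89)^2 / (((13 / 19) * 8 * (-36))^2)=-66227548171 / 1752192000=-37.80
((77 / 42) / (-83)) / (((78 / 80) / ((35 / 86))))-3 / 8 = -1283519 / 3340584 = -0.38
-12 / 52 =-3 / 13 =-0.23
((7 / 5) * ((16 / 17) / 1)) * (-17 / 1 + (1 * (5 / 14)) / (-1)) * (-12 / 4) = 68.61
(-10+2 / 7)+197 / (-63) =-809 / 63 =-12.84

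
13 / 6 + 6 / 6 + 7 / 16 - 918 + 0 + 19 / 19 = -43843 / 48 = -913.40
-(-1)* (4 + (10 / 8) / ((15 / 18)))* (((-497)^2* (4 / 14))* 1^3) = 388157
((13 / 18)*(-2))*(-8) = 104 / 9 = 11.56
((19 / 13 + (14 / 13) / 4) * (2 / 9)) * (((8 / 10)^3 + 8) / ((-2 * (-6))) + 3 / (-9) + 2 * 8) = 2047 / 325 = 6.30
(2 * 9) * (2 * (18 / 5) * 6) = 3888 / 5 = 777.60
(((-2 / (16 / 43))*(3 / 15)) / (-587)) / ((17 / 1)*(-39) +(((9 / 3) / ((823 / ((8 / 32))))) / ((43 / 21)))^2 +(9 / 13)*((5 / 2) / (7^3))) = -0.00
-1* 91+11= -80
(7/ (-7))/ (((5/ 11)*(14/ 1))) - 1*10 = -10.16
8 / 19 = 0.42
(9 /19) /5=9 /95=0.09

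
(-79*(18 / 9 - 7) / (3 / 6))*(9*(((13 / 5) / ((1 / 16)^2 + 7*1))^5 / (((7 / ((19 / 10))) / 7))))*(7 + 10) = 93753763669850198114304 / 57909720588725603125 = 1618.96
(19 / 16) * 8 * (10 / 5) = 19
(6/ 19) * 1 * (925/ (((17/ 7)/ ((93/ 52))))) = 1806525/ 8398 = 215.11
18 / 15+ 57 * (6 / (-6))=-279 / 5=-55.80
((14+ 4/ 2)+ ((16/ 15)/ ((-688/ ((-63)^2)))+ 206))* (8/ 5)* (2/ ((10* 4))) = 92814/ 5375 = 17.27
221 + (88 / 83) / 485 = 8896443 / 40255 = 221.00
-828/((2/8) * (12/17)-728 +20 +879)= -2346/485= -4.84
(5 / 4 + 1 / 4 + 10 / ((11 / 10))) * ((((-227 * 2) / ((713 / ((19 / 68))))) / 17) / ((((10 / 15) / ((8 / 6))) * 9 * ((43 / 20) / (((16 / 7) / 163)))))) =-160788640 / 1000867684509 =-0.00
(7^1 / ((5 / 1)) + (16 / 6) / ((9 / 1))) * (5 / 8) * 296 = 8473 / 27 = 313.81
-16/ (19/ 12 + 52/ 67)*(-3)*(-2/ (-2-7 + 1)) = 9648/ 1897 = 5.09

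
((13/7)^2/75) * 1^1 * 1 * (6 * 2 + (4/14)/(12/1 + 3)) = 213278/385875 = 0.55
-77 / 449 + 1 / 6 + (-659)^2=1169953001 / 2694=434281.00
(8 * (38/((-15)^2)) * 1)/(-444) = -76/24975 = -0.00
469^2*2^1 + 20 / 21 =9238382 / 21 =439922.95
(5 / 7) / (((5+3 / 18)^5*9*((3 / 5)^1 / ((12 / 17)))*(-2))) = -0.00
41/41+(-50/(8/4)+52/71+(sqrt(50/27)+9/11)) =-17533/781+5 * sqrt(6)/9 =-21.09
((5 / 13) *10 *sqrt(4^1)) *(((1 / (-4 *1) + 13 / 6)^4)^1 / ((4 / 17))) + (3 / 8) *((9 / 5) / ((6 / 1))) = 594813757 / 1347840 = 441.31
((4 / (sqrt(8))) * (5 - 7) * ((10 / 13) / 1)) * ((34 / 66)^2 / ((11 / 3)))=-5780 * sqrt(2) / 51909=-0.16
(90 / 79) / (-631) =-90 / 49849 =-0.00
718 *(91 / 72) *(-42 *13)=-495479.83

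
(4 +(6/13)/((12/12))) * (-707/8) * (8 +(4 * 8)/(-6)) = -41006/39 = -1051.44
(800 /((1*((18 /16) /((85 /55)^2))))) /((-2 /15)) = -4624000 /363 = -12738.29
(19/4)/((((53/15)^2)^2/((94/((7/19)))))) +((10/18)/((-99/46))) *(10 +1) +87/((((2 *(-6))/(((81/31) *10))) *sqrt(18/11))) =44167955555/8947805454- 3915 *sqrt(22)/124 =-143.15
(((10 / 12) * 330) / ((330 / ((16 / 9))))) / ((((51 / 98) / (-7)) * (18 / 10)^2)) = -686000 / 111537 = -6.15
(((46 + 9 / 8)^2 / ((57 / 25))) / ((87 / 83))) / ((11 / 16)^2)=40678300 / 20691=1965.99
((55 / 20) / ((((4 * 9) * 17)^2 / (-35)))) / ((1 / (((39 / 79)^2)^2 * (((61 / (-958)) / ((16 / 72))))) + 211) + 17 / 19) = -22939823907 / 13670022733411712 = -0.00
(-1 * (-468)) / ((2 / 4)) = 936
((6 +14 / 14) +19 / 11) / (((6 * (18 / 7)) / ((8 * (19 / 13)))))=8512 / 1287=6.61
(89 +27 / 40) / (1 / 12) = 10761 / 10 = 1076.10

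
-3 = -3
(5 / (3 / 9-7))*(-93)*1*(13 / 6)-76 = 601 / 8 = 75.12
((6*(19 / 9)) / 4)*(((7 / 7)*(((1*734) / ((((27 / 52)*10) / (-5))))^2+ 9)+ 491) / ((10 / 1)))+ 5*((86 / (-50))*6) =346222529 / 2187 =158309.34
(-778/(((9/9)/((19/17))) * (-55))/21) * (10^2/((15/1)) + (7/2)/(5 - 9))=1027349/235620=4.36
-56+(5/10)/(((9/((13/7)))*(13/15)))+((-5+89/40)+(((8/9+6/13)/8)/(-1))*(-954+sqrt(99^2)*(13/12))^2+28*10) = -10553810479/87360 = -120808.27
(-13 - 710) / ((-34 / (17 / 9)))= 241 / 6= 40.17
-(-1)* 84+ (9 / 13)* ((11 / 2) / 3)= 2217 / 26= 85.27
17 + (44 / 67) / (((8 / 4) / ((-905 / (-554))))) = 325458 / 18559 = 17.54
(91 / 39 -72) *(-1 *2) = 139.33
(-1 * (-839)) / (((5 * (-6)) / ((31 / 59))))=-26009 / 1770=-14.69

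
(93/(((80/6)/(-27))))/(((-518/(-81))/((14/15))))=-203391/7400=-27.49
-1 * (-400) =400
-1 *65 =-65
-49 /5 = -9.80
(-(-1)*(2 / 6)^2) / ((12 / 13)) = 13 / 108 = 0.12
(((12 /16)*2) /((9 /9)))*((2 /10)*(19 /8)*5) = 57 /16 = 3.56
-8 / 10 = -4 / 5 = -0.80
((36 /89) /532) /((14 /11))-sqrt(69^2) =-11434443 /165718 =-69.00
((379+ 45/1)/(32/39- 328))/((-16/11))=2067/2320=0.89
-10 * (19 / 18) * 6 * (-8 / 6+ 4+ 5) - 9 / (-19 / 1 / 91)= -75659 / 171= -442.45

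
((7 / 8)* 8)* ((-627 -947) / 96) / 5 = -5509 / 240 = -22.95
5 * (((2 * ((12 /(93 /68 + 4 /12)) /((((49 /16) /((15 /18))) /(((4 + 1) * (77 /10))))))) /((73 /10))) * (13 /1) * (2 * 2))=5264.61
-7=-7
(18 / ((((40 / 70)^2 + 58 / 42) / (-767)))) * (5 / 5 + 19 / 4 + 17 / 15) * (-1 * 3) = 419088033 / 2510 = 166967.34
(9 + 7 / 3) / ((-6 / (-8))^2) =544 / 27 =20.15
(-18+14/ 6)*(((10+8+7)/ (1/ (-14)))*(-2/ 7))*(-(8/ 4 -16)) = -65800/ 3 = -21933.33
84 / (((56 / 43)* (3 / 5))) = 215 / 2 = 107.50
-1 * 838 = -838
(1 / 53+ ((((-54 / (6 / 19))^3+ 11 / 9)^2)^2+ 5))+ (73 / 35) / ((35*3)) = 266277760763729082602980287417608153 / 425972925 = 625104895490080930854890100.00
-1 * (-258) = 258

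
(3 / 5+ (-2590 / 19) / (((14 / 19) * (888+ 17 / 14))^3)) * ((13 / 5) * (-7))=-526702884853327 / 48232903871225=-10.92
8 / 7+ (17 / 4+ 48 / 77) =1853 / 308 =6.02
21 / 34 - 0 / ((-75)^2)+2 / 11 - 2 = -449 / 374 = -1.20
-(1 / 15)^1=-0.07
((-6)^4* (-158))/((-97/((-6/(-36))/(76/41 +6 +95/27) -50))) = -128853437904/1221133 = -105519.58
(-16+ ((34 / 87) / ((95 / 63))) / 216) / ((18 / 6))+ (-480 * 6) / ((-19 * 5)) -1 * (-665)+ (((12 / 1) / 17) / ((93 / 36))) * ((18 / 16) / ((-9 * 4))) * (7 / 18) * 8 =108187616413 / 156803580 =689.96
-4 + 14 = 10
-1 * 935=-935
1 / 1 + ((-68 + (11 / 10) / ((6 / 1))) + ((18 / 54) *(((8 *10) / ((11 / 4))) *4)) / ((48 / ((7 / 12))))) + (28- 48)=-512891 / 5940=-86.35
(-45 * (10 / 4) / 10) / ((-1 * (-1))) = -45 / 4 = -11.25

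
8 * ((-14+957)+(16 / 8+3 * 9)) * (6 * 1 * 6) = 279936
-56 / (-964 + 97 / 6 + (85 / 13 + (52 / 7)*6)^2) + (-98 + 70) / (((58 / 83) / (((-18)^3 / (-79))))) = -560424447758112 / 189458274869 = -2958.04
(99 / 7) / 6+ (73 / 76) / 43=54433 / 22876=2.38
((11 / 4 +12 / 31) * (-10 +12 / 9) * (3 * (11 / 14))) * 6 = -166881 / 434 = -384.52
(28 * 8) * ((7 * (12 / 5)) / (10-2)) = 2352 / 5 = 470.40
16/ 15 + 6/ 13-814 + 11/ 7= -1106879/ 1365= -810.90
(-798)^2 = 636804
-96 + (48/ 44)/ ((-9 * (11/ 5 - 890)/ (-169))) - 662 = -111040526/ 146487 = -758.02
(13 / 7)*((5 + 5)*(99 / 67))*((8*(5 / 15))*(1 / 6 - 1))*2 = -121.96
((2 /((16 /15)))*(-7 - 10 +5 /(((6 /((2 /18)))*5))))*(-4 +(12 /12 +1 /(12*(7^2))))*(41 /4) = 47345365 /48384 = 978.53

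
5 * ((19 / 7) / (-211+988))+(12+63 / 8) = 865561 / 43512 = 19.89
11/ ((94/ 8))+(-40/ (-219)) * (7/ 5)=12268/ 10293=1.19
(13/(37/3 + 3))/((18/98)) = 637/138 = 4.62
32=32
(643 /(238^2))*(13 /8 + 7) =44367 /453152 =0.10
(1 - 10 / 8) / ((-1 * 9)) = 1 / 36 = 0.03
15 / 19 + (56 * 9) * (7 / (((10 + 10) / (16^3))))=68640843 / 95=722535.19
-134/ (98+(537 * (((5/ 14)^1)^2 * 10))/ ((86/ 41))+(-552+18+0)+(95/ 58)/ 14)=8187802/ 6680853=1.23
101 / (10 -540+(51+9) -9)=-101 / 479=-0.21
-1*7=-7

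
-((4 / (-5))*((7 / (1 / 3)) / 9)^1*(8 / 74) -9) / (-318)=-5107 / 176490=-0.03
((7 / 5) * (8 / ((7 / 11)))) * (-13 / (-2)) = 572 / 5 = 114.40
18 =18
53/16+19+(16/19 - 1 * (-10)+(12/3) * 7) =18591/304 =61.15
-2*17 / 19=-34 / 19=-1.79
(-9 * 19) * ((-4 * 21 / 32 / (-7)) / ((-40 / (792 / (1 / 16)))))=101574 / 5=20314.80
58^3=195112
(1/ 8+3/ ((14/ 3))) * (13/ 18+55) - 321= -280439/ 1008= -278.21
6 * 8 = 48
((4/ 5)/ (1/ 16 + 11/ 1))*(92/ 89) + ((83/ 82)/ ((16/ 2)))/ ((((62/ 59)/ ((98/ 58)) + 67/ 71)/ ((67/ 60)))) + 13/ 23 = 371826079306771/ 509200417284800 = 0.73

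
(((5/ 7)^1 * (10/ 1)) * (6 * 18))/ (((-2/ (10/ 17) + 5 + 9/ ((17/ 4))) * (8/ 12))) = 311.26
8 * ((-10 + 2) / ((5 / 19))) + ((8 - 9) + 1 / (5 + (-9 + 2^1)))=-2447 / 10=-244.70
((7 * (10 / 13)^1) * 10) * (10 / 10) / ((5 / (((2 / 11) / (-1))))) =-280 / 143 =-1.96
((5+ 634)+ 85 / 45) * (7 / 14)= 2884 / 9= 320.44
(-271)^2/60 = 1224.02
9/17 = 0.53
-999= -999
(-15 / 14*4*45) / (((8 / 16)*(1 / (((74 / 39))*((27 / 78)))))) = -299700 / 1183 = -253.34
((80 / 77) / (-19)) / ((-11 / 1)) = 80 / 16093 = 0.00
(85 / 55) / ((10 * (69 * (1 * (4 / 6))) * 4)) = 17 / 20240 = 0.00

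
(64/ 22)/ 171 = 32/ 1881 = 0.02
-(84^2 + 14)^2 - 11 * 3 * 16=-49985428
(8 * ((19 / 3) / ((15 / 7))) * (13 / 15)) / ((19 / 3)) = 728 / 225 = 3.24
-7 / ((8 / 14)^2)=-343 / 16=-21.44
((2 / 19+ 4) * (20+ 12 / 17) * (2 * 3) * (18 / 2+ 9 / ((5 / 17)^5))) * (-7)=-14768230853376 / 1009375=-14631064.62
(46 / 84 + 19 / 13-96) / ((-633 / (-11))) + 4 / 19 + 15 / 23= -116392447 / 151035066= -0.77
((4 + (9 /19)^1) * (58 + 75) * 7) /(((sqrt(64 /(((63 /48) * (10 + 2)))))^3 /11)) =8659035 * sqrt(7) /4096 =5593.18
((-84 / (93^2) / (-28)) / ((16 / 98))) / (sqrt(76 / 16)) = 49*sqrt(19) / 219108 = 0.00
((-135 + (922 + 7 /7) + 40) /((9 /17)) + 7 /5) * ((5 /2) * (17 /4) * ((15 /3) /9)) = 221765 /24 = 9240.21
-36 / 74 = -18 / 37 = -0.49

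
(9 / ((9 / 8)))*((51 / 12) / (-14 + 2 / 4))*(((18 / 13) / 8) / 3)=-17 / 117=-0.15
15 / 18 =5 / 6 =0.83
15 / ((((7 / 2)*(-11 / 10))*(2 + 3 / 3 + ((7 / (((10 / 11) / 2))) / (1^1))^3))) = -9375 / 8795479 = -0.00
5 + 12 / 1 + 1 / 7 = 120 / 7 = 17.14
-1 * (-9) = 9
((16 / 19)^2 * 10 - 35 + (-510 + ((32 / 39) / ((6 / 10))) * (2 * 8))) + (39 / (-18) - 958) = -124700089 / 84474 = -1476.19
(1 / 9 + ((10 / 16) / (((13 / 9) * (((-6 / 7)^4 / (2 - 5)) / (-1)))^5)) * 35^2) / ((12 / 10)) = 2443638575839610600065 / 4541132625149952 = 538112.14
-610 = -610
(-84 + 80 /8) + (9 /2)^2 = -215 /4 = -53.75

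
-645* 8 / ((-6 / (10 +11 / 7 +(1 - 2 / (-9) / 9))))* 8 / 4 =12284240 / 567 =21665.33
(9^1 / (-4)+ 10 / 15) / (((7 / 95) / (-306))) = 92055 / 14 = 6575.36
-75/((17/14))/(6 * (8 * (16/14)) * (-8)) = 1225/8704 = 0.14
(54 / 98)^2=729 / 2401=0.30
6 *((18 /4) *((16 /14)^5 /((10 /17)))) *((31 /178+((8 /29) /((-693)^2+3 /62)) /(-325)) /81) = 1211546579436167168 /6296671363151066625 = 0.19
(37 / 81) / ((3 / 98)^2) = 487.45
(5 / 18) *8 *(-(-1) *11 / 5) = 4.89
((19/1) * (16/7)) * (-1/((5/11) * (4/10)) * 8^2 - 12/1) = -15808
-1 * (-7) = 7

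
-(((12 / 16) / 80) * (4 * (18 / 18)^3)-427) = 34157 / 80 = 426.96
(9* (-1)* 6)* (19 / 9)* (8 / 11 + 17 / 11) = -2850 / 11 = -259.09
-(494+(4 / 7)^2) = -24222 / 49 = -494.33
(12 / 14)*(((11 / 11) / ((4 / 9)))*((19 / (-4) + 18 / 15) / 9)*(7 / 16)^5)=-511413 / 41943040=-0.01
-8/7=-1.14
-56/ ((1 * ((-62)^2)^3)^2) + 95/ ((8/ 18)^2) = 193954083880092493148633/ 403283345299737477632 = 480.94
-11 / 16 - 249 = -249.69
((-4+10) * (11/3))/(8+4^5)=11/516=0.02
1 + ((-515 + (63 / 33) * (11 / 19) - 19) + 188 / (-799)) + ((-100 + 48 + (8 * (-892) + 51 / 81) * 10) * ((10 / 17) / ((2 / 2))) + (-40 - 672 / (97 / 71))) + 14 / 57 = -36432066760 / 845937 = -43067.12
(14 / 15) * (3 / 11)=14 / 55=0.25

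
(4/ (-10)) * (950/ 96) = -95/ 24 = -3.96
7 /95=0.07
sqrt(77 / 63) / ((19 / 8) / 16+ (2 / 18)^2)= 3456 *sqrt(11) / 1667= 6.88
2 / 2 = 1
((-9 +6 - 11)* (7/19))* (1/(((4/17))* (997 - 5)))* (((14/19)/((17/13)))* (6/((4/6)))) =-40131/358112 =-0.11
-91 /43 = -2.12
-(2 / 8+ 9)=-37 / 4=-9.25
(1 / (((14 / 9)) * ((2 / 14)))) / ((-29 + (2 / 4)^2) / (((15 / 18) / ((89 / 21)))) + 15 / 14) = -63 / 2032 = -0.03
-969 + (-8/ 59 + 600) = -21779/ 59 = -369.14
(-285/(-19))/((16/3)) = 45/16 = 2.81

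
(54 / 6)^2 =81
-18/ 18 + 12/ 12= 0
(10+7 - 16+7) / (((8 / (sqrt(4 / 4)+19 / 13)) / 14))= 448 / 13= 34.46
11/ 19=0.58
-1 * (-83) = 83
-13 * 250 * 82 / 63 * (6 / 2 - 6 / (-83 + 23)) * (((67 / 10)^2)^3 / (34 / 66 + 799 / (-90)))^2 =-147236137198299832774944147867 / 95958577400000000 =-1534371821547.03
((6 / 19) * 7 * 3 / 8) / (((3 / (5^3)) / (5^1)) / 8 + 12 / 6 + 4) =26250 / 190019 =0.14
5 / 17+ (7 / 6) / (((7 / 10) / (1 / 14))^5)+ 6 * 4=99996291271 / 4116067914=24.29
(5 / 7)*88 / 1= 440 / 7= 62.86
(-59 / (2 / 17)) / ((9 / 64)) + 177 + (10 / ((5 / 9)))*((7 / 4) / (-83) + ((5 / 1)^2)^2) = 11743435 / 1494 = 7860.40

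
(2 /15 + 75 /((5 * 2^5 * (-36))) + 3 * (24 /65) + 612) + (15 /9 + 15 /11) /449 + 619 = 151906745929 /123277440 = 1232.23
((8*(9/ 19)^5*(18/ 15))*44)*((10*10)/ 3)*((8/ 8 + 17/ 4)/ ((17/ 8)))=34919216640/ 42093683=829.56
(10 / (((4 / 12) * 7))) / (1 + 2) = 10 / 7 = 1.43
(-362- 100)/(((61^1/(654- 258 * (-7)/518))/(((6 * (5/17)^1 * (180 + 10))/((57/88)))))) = -5817873600/2257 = -2577702.08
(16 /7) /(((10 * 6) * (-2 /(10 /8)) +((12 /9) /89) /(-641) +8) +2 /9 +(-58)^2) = 4107528 /5887513807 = 0.00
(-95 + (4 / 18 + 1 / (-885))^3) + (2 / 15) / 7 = -12441671125504 / 131006129625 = -94.97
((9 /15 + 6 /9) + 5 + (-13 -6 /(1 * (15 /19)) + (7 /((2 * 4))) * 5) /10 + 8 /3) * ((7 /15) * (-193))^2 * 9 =533749.61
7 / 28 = 0.25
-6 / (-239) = 6 / 239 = 0.03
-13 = -13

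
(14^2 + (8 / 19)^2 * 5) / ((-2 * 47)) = -35538 / 16967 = -2.09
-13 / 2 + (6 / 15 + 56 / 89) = -4869 / 890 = -5.47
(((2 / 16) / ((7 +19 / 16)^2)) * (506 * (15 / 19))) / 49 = 242880 / 15976891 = 0.02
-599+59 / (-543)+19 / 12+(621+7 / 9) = 158029 / 6516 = 24.25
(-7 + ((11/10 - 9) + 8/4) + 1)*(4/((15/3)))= -9.52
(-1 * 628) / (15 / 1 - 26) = 628 / 11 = 57.09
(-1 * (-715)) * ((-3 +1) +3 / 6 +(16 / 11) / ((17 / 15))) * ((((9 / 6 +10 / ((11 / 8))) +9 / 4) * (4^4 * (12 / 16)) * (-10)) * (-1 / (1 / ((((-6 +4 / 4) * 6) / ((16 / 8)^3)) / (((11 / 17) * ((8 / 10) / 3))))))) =8618146875 / 121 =71224354.34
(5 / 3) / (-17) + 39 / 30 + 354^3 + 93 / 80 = 180996414767 / 4080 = 44361866.36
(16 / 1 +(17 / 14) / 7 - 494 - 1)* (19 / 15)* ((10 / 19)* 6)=-93850 / 49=-1915.31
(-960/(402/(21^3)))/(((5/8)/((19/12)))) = -3753792/67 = -56026.75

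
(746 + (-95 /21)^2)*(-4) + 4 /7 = -1351792 /441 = -3065.29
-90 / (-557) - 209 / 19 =-6037 / 557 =-10.84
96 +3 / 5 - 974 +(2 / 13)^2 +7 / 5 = -148040 / 169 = -875.98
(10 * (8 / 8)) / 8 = 5 / 4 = 1.25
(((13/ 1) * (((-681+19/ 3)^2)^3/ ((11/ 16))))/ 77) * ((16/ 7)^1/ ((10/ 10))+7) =215045699512806210.94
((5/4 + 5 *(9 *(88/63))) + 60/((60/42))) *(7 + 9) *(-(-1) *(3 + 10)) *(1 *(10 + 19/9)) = 267295.68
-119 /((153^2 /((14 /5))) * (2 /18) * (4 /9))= -49 /170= -0.29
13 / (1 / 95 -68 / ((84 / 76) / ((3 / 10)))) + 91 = 1107652 / 12267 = 90.30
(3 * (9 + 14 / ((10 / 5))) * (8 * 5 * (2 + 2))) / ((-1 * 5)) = -1536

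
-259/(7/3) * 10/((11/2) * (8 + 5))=-2220/143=-15.52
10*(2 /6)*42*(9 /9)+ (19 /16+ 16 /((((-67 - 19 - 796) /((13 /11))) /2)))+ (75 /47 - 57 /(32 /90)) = -17.57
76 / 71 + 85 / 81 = 12191 / 5751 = 2.12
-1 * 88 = -88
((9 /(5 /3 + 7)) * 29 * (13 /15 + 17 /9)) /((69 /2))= 3596 /1495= 2.41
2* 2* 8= 32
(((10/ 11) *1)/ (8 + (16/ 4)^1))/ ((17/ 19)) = 95/ 1122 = 0.08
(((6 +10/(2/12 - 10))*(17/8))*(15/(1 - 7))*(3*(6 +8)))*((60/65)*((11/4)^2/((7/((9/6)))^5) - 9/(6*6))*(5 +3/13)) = 82785655395/62538112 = 1323.76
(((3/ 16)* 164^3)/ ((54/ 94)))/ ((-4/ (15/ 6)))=-16196435/ 18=-899801.94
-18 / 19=-0.95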